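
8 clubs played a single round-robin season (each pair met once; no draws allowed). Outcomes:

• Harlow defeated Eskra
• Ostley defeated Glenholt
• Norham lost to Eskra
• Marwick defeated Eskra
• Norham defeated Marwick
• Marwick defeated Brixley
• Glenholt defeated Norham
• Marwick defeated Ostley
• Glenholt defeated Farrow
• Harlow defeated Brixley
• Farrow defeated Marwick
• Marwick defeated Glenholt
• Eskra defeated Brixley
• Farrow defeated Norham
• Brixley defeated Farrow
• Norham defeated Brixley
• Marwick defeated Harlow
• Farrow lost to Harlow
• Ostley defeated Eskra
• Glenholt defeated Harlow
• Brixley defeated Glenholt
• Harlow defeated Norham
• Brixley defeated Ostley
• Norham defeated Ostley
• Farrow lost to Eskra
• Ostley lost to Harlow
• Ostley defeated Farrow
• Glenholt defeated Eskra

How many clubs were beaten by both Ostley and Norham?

Ostley beat: Farrow, Eskra, Glenholt.
Norham beat: Brixley, Marwick, Ostley.
No one was beaten by both.

0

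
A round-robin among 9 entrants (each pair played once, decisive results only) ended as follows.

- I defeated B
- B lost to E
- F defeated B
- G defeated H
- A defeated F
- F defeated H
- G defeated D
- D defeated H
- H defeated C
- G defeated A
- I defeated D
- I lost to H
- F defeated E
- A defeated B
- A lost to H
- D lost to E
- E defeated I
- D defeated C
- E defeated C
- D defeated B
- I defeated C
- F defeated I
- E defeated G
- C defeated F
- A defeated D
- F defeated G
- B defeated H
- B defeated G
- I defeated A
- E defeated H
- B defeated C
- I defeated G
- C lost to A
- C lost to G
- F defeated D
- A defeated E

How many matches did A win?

A's results: beat B, C, D, E, F; lost to G, H, I.
That is 5 wins.

5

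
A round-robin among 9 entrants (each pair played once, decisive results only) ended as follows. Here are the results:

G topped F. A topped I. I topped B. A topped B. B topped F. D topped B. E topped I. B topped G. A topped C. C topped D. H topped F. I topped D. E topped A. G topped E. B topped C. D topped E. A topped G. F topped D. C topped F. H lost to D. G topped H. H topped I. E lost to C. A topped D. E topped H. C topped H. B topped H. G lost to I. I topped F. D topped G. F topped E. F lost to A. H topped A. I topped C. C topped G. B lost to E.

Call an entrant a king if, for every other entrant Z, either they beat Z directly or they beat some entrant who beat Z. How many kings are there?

6

A reaches everyone (king).
B reaches everyone (king).
C reaches everyone (king).
D reaches everyone (king).
E reaches everyone (king).
F cannot reach C in two steps.
G cannot reach C in two steps.
H reaches everyone (king).
I cannot reach A in two steps.
Kings: A, B, C, D, E, H — 6.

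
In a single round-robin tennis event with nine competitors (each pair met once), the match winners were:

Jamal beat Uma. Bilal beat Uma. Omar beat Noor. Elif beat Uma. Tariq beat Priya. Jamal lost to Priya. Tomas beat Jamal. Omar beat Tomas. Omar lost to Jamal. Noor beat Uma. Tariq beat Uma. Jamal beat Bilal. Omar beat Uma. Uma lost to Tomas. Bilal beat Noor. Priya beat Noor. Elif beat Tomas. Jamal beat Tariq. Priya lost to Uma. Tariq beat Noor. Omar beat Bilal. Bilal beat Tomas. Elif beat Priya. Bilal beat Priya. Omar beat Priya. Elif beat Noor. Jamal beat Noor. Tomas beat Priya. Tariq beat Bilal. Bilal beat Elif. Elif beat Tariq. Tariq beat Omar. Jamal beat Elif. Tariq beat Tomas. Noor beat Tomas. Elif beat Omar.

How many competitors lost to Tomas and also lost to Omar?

2

Tomas beat: Jamal, Uma, Priya.
Omar beat: Uma, Tomas, Bilal, Noor, Priya.
Both beat: Uma, Priya — 2.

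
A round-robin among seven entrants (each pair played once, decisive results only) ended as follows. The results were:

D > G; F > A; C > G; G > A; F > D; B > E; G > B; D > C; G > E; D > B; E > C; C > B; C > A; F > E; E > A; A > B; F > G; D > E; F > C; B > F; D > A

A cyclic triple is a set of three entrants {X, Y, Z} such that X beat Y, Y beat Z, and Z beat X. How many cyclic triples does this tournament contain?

7

Win totals: A 1, B 2, C 3, D 5, E 2, F 5, G 3.
An entrant with w wins dominates both others in C(w,2) triples; summing gives 0 + 1 + 3 + 10 + 1 + 10 + 3 = 28 transitive triples.
Total triples C(7,3) = 35, so cyclic triples = 35 − 28 = 7.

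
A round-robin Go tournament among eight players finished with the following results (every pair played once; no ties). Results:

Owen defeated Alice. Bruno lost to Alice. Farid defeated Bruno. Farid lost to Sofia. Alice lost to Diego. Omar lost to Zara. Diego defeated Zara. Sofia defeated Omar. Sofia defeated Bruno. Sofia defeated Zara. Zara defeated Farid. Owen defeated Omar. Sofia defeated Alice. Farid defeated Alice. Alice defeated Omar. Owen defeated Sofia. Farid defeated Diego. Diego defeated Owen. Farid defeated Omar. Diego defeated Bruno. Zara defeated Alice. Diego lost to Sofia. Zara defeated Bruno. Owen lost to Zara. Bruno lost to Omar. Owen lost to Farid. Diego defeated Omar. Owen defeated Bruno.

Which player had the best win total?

Sofia

Win totals: Bruno 0, Farid 5, Owen 4, Diego 5, Zara 5, Alice 2, Omar 1, Sofia 6.
Sofia leads with 6 wins (next highest: 5).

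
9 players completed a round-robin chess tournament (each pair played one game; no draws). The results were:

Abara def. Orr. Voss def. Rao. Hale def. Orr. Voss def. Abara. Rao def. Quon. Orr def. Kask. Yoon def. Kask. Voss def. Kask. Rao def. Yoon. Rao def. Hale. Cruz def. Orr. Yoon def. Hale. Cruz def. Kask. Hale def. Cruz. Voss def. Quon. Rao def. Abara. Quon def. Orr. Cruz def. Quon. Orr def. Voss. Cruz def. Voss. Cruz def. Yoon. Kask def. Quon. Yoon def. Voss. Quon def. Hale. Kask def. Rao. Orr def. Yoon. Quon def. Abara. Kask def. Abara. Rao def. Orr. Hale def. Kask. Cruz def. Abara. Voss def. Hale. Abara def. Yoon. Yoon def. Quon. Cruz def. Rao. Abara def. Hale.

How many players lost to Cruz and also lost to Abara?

2

Cruz beat: Rao, Yoon, Kask, Orr, Voss, Abara, Quon.
Abara beat: Yoon, Orr, Hale.
Both beat: Yoon, Orr — 2.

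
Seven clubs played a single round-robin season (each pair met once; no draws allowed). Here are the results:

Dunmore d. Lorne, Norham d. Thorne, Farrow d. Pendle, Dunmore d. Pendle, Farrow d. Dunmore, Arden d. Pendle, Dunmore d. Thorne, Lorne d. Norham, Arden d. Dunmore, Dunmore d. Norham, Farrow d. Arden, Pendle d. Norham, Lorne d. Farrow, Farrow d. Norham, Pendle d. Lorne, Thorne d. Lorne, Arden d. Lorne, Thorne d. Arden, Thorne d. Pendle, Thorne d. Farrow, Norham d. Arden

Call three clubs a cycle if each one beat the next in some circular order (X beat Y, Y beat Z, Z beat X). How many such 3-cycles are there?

11

Win totals: Arden 3, Pendle 2, Thorne 4, Dunmore 4, Norham 2, Lorne 2, Farrow 4.
A club with w wins dominates both others in C(w,2) triples; summing gives 3 + 1 + 6 + 6 + 1 + 1 + 6 = 24 transitive triples.
Total triples C(7,3) = 35, so cyclic triples = 35 − 24 = 11.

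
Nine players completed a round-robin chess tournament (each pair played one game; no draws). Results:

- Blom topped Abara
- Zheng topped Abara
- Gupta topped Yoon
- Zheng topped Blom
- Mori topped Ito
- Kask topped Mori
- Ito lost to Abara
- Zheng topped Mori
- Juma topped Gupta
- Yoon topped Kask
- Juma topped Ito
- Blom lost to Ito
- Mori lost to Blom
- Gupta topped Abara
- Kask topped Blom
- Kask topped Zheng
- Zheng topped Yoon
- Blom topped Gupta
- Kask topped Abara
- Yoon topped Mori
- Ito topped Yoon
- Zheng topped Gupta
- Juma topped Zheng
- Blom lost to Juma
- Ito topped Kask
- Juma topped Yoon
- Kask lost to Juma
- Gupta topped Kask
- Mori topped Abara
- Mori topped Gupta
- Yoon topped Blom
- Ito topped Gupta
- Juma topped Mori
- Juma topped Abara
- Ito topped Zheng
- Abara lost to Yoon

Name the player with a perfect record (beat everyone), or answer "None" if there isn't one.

Juma has 8 wins out of 8 opponents — a perfect record.

Juma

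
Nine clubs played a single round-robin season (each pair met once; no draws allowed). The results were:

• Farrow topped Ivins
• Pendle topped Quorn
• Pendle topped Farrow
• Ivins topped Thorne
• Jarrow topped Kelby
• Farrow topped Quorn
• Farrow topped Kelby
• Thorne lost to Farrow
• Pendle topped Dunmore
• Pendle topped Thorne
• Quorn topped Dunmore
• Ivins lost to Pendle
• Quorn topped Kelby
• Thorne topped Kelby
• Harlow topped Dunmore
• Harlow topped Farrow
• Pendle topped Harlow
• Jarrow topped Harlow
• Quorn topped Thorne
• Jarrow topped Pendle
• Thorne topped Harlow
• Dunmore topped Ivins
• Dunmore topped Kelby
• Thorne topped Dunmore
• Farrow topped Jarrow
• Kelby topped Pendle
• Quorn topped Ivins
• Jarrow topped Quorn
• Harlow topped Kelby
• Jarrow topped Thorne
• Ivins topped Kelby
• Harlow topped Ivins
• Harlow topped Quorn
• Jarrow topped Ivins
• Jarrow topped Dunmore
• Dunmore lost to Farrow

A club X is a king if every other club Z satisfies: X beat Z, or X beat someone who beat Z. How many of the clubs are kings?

Dunmore cannot reach Harlow, Jarrow, Quorn, Farrow in two steps.
Harlow reaches everyone (king).
Jarrow reaches everyone (king).
Quorn cannot reach Jarrow, Farrow in two steps.
Pendle reaches everyone (king).
Farrow reaches everyone (king).
Kelby cannot reach Jarrow in two steps.
Thorne cannot reach Jarrow in two steps.
Ivins cannot reach Jarrow, Quorn, Farrow in two steps.
Kings: Harlow, Jarrow, Pendle, Farrow — 4.

4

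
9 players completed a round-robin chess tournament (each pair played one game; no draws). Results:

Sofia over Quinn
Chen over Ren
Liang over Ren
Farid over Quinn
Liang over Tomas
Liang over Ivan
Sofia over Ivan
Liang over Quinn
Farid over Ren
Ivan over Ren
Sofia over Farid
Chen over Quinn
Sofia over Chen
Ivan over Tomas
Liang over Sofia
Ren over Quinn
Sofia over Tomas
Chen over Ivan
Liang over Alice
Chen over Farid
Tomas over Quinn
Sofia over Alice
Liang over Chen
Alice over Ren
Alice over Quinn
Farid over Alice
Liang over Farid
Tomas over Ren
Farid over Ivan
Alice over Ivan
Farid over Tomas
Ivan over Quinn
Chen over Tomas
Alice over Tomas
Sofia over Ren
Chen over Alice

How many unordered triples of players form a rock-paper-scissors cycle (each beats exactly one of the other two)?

0

Win totals: Quinn 0, Ren 1, Chen 6, Sofia 7, Alice 4, Farid 5, Ivan 3, Tomas 2, Liang 8.
A player with w wins dominates both others in C(w,2) triples; summing gives 0 + 0 + 15 + 21 + 6 + 10 + 3 + 1 + 28 = 84 transitive triples.
Total triples C(9,3) = 84, so cyclic triples = 84 − 84 = 0.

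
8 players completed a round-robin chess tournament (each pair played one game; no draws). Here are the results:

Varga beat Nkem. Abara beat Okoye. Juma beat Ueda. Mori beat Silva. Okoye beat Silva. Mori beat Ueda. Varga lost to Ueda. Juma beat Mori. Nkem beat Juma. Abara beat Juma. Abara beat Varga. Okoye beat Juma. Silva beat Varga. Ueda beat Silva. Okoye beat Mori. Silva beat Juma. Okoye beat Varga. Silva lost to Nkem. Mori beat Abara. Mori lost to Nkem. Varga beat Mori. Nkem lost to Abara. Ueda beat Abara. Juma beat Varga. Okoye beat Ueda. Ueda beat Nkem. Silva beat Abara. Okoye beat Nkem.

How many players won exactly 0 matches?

Win totals: Nkem 3, Varga 2, Ueda 4, Silva 3, Okoye 6, Abara 4, Juma 3, Mori 3.
No player has exactly 0 wins.

0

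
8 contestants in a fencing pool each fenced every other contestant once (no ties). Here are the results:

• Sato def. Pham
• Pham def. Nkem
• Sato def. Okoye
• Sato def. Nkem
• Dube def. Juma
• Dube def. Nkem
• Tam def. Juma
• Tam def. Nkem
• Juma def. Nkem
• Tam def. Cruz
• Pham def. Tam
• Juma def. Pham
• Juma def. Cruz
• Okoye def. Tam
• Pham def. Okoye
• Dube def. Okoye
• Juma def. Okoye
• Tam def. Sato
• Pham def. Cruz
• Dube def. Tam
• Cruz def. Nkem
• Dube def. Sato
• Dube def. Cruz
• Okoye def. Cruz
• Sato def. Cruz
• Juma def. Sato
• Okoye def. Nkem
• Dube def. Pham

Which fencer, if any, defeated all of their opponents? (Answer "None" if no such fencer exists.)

Dube

Dube has 7 wins out of 7 opponents — a perfect record.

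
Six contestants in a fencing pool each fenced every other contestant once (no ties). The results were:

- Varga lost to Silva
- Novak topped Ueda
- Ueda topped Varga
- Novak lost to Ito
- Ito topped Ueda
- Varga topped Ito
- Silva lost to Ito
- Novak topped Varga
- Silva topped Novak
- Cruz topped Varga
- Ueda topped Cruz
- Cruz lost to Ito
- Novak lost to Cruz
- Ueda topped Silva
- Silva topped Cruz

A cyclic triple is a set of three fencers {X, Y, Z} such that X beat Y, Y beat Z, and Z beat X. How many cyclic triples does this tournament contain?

6

Of the C(6,3) = 20 triples, the cyclic ones are: {Varga, Ueda, Ito}; {Varga, Cruz, Ito}; {Varga, Silva, Ito}; {Varga, Ito, Novak}; {Ueda, Cruz, Novak}; {Ueda, Silva, Novak}.
That is 6.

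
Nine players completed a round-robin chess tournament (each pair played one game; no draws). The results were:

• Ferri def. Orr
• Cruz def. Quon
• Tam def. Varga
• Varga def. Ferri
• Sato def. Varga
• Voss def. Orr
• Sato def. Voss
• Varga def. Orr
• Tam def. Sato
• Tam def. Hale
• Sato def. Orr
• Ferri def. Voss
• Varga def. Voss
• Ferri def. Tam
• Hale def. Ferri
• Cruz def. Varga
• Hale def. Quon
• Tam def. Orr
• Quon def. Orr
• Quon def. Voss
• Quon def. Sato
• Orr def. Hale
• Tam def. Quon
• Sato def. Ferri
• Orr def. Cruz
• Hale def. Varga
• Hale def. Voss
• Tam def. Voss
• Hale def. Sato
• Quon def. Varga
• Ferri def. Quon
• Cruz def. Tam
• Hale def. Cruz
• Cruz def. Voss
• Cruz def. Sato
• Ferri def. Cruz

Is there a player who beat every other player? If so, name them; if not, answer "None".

Highest win total is Tam with 6 (out of 8 possible).
Tam lost to Cruz, Ferri, so no player went undefeated.

None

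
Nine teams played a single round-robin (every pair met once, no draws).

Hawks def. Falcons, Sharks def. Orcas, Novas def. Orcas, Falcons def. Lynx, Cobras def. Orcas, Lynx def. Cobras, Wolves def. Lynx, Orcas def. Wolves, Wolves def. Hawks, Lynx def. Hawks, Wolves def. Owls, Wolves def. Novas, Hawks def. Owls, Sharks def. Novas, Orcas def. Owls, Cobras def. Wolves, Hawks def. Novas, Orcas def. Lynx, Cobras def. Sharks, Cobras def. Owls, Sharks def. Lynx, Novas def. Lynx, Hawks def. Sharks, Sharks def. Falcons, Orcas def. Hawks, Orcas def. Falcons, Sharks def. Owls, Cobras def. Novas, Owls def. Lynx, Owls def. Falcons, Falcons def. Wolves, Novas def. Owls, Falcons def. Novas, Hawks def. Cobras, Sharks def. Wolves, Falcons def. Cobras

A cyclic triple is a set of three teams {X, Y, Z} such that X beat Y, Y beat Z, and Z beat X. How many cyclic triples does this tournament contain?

Win totals: Wolves 4, Orcas 5, Lynx 2, Hawks 5, Sharks 6, Cobras 5, Owls 2, Falcons 4, Novas 3.
A team with w wins dominates both others in C(w,2) triples; summing gives 6 + 10 + 1 + 10 + 15 + 10 + 1 + 6 + 3 = 62 transitive triples.
Total triples C(9,3) = 84, so cyclic triples = 84 − 62 = 22.

22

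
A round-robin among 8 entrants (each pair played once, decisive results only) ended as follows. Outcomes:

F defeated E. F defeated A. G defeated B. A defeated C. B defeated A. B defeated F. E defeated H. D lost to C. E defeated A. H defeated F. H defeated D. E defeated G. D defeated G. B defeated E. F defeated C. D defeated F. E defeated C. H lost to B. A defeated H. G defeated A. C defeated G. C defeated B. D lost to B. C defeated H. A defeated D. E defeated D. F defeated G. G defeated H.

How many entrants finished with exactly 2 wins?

Win totals: A 3, B 5, C 4, D 2, E 5, F 4, G 3, H 2.
Exactly 2: D, H — 2 entrants.

2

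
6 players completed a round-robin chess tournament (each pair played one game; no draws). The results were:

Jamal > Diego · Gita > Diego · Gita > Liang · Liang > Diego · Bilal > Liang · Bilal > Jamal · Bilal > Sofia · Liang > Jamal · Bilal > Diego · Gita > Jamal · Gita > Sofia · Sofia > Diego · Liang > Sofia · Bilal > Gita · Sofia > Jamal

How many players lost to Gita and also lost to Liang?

Gita beat: Sofia, Jamal, Liang, Diego.
Liang beat: Sofia, Jamal, Diego.
Both beat: Sofia, Jamal, Diego — 3.

3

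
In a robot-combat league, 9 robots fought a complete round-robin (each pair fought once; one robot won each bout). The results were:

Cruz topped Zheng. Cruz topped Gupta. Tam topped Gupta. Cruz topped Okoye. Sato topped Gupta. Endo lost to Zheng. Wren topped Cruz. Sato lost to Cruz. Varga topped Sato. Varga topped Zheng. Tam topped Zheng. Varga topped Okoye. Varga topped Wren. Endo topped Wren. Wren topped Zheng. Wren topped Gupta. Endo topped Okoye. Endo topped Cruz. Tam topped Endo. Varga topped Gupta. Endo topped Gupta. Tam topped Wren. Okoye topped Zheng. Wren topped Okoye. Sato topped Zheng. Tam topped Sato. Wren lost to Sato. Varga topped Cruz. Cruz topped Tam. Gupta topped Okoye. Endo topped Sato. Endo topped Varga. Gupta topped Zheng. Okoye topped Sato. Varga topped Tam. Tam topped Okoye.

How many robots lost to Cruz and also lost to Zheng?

0

Cruz beat: Gupta, Okoye, Zheng, Tam, Sato.
Zheng beat: Endo.
No one was beaten by both.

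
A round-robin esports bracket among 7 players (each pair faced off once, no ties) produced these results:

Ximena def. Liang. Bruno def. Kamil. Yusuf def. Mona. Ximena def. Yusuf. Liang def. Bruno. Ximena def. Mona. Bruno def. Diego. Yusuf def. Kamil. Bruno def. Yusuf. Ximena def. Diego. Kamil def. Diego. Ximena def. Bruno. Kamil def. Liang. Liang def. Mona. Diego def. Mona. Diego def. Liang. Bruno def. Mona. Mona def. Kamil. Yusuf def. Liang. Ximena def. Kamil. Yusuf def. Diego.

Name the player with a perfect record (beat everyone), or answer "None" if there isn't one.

Ximena has 6 wins out of 6 opponents — a perfect record.

Ximena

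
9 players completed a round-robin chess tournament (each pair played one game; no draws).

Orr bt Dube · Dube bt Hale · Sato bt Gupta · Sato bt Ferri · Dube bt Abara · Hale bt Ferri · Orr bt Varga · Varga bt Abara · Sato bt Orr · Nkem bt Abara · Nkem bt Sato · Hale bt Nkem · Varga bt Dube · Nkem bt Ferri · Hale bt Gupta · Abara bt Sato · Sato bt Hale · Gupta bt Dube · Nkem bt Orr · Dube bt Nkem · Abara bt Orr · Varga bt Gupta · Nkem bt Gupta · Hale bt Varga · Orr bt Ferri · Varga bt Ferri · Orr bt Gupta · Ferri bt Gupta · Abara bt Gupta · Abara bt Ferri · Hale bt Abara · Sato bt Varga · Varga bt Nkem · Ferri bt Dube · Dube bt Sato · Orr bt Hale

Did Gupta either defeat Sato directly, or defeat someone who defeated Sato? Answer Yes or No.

Gupta did not beat Sato directly.
Gupta beat Dube. Of those, Dube beat Sato.

Yes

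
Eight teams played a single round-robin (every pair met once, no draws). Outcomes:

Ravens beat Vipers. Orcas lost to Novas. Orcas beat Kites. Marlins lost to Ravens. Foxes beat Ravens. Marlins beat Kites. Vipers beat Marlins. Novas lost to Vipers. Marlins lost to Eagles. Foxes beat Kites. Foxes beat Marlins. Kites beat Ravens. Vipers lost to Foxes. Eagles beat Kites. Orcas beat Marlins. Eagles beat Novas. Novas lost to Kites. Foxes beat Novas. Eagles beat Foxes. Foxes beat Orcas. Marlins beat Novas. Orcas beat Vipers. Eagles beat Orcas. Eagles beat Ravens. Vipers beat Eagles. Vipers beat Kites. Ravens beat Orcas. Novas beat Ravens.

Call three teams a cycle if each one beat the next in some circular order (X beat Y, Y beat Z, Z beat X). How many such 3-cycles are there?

11

Win totals: Marlins 2, Kites 2, Vipers 4, Orcas 3, Eagles 6, Ravens 3, Foxes 6, Novas 2.
A team with w wins dominates both others in C(w,2) triples; summing gives 1 + 1 + 6 + 3 + 15 + 3 + 15 + 1 = 45 transitive triples.
Total triples C(8,3) = 56, so cyclic triples = 56 − 45 = 11.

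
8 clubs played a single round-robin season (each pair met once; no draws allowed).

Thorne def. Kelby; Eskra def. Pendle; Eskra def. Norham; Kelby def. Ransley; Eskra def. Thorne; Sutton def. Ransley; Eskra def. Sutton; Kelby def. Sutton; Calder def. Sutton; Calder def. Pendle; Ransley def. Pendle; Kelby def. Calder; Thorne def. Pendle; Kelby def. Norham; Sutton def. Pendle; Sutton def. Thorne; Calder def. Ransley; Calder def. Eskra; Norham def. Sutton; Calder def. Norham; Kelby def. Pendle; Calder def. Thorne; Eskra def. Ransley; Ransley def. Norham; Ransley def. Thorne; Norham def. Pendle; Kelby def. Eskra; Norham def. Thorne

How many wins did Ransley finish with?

Ransley's results: beat Pendle, Norham, Thorne; lost to Sutton, Calder, Kelby, Eskra.
That is 3 wins.

3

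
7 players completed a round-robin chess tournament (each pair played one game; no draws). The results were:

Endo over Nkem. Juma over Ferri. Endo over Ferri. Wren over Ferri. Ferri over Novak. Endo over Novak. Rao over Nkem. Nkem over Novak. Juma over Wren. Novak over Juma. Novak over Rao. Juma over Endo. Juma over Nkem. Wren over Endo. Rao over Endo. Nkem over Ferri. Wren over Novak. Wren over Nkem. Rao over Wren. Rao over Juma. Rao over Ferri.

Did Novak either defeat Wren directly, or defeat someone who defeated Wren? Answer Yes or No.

Yes

Novak did not beat Wren directly.
Novak beat Rao, Juma. Of those, Rao beat Wren.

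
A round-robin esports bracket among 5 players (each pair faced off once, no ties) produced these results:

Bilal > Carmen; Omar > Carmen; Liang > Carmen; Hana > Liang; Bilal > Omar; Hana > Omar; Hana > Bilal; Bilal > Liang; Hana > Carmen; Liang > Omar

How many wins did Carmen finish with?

0

Carmen's results: beat no one; lost to Omar, Hana, Bilal, Liang.
That is 0 wins.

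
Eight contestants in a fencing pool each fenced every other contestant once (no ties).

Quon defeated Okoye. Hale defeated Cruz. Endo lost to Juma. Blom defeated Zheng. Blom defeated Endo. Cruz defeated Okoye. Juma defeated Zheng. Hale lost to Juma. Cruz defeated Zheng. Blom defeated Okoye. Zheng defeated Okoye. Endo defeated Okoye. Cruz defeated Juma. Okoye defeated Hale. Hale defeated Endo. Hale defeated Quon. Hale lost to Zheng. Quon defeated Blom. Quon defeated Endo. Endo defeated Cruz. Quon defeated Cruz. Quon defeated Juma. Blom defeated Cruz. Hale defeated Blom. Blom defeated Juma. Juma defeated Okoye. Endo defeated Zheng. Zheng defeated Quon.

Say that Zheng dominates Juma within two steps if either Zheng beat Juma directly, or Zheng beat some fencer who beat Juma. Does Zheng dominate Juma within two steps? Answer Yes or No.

Yes

Zheng did not beat Juma directly.
Zheng beat Okoye, Hale, Quon. Of those, Quon beat Juma.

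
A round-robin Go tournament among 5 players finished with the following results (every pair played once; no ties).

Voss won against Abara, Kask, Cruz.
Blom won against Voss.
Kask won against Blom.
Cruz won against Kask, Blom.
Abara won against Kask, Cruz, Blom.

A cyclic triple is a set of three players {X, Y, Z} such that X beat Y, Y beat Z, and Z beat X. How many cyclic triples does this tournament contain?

3

Of the C(5,3) = 10 triples, the cyclic ones are: {Voss, Abara, Blom}; {Voss, Blom, Kask}; {Voss, Blom, Cruz}.
That is 3.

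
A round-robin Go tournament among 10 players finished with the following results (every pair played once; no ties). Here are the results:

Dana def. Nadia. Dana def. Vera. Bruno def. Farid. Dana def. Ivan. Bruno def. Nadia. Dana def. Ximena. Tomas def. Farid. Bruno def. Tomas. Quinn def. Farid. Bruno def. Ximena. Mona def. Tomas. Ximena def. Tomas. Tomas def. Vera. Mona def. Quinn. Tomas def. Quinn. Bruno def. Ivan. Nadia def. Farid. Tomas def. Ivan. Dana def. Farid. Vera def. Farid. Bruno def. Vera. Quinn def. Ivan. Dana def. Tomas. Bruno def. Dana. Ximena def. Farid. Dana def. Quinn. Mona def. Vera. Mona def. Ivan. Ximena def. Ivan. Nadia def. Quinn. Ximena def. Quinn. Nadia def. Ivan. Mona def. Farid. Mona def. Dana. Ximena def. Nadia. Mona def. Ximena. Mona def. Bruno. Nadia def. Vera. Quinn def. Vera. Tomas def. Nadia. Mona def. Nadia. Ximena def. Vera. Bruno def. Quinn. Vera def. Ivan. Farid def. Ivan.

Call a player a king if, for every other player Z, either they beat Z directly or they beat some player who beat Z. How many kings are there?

1

Dana cannot reach Bruno, Mona in two steps.
Ivan cannot reach Dana, Bruno, Vera, Quinn, Nadia, Ximena, Farid, Mona, Tomas in two steps.
Bruno cannot reach Mona in two steps.
Vera cannot reach Dana, Bruno, Quinn, Nadia, Ximena, Mona, Tomas in two steps.
Quinn cannot reach Dana, Bruno, Nadia, Ximena, Mona, Tomas in two steps.
Nadia cannot reach Dana, Bruno, Ximena, Mona, Tomas in two steps.
Ximena cannot reach Dana, Bruno, Mona in two steps.
Farid cannot reach Dana, Bruno, Vera, Quinn, Nadia, Ximena, Mona, Tomas in two steps.
Mona reaches everyone (king).
Tomas cannot reach Dana, Bruno, Ximena, Mona in two steps.
Kings: Mona — 1.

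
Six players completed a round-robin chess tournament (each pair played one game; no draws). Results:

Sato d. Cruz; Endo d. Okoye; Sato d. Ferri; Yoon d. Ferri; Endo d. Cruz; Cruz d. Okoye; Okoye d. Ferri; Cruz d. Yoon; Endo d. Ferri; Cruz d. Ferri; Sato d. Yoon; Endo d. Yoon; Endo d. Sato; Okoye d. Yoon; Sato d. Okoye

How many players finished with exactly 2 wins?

1

Win totals: Yoon 1, Endo 5, Okoye 2, Sato 4, Ferri 0, Cruz 3.
Exactly 2: Okoye — 1 player.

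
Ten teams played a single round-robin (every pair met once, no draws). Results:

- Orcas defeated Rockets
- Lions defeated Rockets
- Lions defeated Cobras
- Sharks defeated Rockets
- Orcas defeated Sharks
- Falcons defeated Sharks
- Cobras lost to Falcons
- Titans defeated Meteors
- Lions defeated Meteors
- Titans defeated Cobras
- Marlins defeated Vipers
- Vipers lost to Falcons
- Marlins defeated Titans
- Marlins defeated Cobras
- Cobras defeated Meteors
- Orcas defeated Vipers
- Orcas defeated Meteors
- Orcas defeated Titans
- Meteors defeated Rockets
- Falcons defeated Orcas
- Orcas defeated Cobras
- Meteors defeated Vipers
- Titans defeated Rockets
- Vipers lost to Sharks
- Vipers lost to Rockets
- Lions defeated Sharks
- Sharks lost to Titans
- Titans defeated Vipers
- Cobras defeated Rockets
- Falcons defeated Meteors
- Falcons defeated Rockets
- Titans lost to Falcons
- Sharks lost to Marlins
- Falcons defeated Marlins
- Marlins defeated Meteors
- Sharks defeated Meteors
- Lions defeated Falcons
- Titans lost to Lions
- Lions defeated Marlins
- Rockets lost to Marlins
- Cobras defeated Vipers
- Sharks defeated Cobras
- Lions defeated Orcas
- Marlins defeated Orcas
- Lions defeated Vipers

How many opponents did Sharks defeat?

Sharks' results: beat Meteors, Cobras, Vipers, Rockets; lost to Orcas, Marlins, Titans, Falcons, Lions.
That is 4 wins.

4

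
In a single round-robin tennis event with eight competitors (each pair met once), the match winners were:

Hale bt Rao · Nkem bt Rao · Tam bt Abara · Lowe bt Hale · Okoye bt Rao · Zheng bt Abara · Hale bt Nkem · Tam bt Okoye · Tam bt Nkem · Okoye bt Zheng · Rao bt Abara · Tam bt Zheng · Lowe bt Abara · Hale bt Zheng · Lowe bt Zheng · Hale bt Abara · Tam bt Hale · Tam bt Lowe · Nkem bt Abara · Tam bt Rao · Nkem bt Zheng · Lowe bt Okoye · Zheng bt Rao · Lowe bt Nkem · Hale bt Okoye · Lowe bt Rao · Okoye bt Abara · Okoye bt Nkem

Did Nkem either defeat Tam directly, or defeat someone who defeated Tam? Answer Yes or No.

Nkem did not beat Tam directly.
Nkem beat Rao, Abara, Zheng, but each of them lost to Tam. No two-step path.

No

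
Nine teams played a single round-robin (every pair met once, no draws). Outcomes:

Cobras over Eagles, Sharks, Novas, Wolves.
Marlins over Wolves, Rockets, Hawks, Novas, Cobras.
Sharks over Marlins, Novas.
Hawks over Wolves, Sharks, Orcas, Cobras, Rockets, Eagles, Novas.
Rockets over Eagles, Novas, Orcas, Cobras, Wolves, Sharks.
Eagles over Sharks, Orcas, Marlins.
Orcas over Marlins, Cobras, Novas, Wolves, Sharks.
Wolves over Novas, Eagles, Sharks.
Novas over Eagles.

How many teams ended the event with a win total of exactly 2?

1

Win totals: Orcas 5, Marlins 5, Wolves 3, Cobras 4, Rockets 6, Eagles 3, Sharks 2, Hawks 7, Novas 1.
Exactly 2: Sharks — 1 team.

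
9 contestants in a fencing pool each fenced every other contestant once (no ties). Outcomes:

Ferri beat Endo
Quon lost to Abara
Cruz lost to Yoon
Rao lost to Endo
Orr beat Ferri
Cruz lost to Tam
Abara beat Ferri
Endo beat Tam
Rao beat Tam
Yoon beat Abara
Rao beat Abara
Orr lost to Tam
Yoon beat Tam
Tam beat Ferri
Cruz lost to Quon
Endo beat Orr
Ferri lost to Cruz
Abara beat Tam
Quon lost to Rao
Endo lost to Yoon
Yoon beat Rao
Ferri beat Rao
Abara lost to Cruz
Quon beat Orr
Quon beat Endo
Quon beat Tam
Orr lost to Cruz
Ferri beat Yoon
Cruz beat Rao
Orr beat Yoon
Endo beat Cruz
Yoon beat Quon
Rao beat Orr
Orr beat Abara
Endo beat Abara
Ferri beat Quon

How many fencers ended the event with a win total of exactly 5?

1

Win totals: Endo 5, Yoon 6, Tam 3, Ferri 4, Cruz 4, Abara 3, Rao 4, Orr 3, Quon 4.
Exactly 5: Endo — 1 fencer.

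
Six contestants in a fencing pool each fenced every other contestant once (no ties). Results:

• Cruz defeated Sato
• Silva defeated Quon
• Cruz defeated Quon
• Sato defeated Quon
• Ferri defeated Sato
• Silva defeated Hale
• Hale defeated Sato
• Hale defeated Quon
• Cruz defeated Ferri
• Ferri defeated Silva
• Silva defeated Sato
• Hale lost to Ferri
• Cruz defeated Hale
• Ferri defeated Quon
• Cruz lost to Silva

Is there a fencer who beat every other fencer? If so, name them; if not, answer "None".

Highest win total is Silva with 4 (out of 5 possible).
Silva lost to Ferri, so no fencer went undefeated.

None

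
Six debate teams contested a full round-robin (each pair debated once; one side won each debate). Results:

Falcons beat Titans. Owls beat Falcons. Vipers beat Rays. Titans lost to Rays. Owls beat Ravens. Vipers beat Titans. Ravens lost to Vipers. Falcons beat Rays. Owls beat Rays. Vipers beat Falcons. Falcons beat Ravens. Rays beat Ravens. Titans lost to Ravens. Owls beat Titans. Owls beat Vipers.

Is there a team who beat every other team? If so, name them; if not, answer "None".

Owls

Owls has 5 wins out of 5 opponents — a perfect record.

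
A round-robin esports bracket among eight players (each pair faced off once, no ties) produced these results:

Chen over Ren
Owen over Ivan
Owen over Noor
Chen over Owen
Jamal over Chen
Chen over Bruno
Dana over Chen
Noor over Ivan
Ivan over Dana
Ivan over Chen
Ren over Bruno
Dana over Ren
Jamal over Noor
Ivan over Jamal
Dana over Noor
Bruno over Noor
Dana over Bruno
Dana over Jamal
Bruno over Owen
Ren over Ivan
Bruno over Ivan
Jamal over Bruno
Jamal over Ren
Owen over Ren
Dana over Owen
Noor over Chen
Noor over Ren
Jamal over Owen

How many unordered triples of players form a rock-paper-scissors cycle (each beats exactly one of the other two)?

15

Win totals: Ivan 3, Owen 3, Bruno 3, Chen 3, Dana 6, Jamal 5, Ren 2, Noor 3.
A player with w wins dominates both others in C(w,2) triples; summing gives 3 + 3 + 3 + 3 + 15 + 10 + 1 + 3 = 41 transitive triples.
Total triples C(8,3) = 56, so cyclic triples = 56 − 41 = 15.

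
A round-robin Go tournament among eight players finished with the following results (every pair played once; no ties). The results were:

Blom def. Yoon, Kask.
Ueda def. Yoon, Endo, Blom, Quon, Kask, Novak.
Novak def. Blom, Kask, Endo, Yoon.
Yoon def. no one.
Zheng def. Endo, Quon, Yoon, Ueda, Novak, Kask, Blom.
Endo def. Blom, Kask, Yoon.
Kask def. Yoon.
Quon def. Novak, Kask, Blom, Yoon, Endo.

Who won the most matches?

Win totals: Blom 2, Endo 3, Zheng 7, Novak 4, Kask 1, Quon 5, Ueda 6, Yoon 0.
Zheng leads with 7 wins (next highest: 6).

Zheng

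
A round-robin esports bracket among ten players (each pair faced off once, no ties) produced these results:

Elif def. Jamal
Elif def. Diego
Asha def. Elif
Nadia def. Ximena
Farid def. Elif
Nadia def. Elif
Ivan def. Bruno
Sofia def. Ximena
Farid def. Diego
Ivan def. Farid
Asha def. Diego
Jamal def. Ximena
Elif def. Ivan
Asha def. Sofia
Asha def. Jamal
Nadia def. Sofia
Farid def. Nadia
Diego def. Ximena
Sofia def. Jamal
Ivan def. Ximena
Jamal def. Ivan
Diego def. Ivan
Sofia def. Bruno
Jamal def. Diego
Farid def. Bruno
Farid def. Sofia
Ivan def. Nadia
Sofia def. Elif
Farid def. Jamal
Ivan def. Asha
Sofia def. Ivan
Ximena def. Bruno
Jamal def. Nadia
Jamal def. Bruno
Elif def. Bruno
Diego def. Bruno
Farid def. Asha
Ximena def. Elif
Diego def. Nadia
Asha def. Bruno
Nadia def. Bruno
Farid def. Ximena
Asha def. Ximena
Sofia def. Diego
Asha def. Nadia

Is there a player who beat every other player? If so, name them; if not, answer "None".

Highest win total is Farid with 8 (out of 9 possible).
Farid lost to Ivan, so no player went undefeated.

None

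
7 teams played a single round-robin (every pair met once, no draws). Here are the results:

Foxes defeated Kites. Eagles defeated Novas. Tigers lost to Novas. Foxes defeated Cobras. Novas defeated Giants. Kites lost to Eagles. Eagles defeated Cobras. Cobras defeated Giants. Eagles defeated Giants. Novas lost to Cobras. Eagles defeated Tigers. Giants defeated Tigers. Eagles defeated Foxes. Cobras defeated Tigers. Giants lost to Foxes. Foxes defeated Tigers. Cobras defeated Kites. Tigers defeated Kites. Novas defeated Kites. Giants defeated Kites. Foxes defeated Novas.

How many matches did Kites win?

Kites' results: beat no one; lost to Novas, Giants, Tigers, Foxes, Cobras, Eagles.
That is 0 wins.

0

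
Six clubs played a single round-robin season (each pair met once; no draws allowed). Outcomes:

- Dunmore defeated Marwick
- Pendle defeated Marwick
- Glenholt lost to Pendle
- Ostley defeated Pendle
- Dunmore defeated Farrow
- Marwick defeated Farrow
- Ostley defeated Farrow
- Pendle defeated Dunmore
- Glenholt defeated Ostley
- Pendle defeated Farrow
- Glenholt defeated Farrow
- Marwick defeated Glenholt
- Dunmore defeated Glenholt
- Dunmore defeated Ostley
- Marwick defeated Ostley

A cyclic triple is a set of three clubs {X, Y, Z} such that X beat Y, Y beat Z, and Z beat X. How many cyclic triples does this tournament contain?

3

Of the C(6,3) = 20 triples, the cyclic ones are: {Marwick, Ostley, Pendle}; {Ostley, Glenholt, Pendle}; {Ostley, Dunmore, Pendle}.
That is 3.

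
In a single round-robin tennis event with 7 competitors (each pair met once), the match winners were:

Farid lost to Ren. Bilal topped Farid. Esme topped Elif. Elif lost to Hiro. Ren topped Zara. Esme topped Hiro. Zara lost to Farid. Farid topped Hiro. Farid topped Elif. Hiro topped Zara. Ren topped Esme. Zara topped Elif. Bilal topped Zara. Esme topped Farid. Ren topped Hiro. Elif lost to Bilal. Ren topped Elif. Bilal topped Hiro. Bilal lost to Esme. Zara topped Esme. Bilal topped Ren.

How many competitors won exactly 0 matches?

Win totals: Esme 4, Elif 0, Farid 3, Hiro 2, Bilal 5, Zara 2, Ren 5.
Exactly 0: Elif — 1 competitor.

1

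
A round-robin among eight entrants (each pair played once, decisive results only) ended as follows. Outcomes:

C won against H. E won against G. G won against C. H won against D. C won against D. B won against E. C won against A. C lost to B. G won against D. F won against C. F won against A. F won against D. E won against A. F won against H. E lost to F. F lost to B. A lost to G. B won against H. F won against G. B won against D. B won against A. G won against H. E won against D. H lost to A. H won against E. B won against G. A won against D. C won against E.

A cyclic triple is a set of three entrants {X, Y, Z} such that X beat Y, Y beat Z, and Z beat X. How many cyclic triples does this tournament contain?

3

Win totals: A 2, B 7, C 4, D 0, E 3, F 6, G 4, H 2.
An entrant with w wins dominates both others in C(w,2) triples; summing gives 1 + 21 + 6 + 0 + 3 + 15 + 6 + 1 = 53 transitive triples.
Total triples C(8,3) = 56, so cyclic triples = 56 − 53 = 3.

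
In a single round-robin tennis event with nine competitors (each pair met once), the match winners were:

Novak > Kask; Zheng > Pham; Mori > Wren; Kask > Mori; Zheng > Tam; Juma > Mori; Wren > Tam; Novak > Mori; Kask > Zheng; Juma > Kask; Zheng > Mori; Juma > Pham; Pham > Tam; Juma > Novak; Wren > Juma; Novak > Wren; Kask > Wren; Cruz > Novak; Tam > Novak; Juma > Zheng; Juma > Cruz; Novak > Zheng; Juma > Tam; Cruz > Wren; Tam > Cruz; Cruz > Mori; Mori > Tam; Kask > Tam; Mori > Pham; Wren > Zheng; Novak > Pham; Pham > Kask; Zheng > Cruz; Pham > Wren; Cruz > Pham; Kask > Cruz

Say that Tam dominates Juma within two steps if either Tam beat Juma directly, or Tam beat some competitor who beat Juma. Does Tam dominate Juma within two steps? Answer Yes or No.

No

Tam did not beat Juma directly.
Tam beat Novak, Cruz, but each of them lost to Juma. No two-step path.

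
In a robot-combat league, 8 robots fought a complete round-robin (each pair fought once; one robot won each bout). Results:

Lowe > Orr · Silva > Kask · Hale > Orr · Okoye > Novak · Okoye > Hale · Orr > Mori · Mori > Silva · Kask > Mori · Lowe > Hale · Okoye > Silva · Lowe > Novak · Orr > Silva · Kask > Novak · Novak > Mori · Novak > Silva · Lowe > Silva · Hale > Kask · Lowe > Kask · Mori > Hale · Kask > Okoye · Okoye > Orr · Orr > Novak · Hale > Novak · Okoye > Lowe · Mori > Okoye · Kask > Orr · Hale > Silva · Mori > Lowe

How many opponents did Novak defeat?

2

Novak's results: beat Silva, Mori; lost to Hale, Okoye, Kask, Orr, Lowe.
That is 2 wins.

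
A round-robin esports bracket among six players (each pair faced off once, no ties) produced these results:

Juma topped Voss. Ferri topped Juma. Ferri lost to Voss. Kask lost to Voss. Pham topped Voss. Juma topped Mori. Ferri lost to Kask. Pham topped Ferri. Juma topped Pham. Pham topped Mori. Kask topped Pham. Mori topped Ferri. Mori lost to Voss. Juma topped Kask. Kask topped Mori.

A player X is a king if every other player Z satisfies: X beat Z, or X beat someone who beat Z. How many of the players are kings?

5

Juma reaches everyone (king).
Mori cannot reach Pham, Kask, Voss in two steps.
Pham reaches everyone (king).
Kask reaches everyone (king).
Ferri reaches everyone (king).
Voss reaches everyone (king).
Kings: Juma, Pham, Kask, Ferri, Voss — 5.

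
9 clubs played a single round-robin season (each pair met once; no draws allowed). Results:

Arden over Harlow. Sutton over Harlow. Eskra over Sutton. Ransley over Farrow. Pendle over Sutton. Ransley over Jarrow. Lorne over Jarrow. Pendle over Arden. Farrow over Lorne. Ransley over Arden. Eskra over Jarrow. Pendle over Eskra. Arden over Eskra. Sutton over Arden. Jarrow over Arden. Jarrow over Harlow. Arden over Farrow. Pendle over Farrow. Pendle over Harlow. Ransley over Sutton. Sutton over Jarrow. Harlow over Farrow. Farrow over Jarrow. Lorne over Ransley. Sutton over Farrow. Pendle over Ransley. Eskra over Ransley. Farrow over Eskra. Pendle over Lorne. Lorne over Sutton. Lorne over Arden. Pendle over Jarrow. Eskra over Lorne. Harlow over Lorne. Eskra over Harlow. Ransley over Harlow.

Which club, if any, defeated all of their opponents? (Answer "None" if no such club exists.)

Pendle

Pendle has 8 wins out of 8 opponents — a perfect record.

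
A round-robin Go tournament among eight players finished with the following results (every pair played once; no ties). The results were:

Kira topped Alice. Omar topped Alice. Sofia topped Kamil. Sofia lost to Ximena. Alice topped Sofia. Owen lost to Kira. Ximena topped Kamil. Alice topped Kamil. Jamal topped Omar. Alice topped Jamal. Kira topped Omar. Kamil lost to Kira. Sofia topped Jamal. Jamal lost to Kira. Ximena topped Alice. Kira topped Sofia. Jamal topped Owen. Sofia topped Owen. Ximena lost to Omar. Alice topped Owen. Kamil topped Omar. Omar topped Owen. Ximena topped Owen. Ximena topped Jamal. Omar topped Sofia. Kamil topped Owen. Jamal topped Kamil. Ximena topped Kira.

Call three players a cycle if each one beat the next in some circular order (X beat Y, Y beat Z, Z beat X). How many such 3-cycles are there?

Win totals: Jamal 3, Ximena 6, Owen 0, Sofia 3, Omar 4, Alice 4, Kira 6, Kamil 2.
A player with w wins dominates both others in C(w,2) triples; summing gives 3 + 15 + 0 + 3 + 6 + 6 + 15 + 1 = 49 transitive triples.
Total triples C(8,3) = 56, so cyclic triples = 56 − 49 = 7.

7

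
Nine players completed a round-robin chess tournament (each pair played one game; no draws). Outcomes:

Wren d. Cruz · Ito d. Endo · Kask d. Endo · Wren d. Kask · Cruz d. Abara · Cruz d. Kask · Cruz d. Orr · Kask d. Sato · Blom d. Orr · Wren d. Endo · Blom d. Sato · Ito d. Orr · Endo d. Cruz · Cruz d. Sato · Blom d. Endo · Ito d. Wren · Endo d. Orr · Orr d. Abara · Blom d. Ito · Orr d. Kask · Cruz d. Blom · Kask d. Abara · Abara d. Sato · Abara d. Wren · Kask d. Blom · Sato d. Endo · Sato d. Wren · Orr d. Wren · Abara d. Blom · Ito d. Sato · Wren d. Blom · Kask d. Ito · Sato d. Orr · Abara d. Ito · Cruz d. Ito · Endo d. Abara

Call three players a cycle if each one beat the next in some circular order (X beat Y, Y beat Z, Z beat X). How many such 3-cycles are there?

26

Win totals: Sato 3, Orr 3, Endo 3, Abara 4, Wren 4, Kask 5, Cruz 6, Ito 4, Blom 4.
A player with w wins dominates both others in C(w,2) triples; summing gives 3 + 3 + 3 + 6 + 6 + 10 + 15 + 6 + 6 = 58 transitive triples.
Total triples C(9,3) = 84, so cyclic triples = 84 − 58 = 26.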